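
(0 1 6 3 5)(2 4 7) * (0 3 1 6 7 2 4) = (0 6 1 7 4 2)(3 5)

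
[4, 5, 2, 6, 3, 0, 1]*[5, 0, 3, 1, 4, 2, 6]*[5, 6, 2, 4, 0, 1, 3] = [0, 2, 4, 3, 6, 1, 5]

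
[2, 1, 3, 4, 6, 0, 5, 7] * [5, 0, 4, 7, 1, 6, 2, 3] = [4, 0, 7, 1, 2, 5, 6, 3]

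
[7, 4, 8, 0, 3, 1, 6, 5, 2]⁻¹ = [3, 5, 8, 4, 1, 7, 6, 0, 2]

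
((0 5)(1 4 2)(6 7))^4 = (1 4 2)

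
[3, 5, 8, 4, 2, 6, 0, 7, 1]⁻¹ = [6, 8, 4, 0, 3, 1, 5, 7, 2]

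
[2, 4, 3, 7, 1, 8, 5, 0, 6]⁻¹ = [7, 4, 0, 2, 1, 6, 8, 3, 5]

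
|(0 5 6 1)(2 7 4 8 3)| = 20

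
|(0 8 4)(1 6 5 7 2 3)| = 6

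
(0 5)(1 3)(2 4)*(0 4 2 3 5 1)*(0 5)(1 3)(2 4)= (0 3 5 2 4 1)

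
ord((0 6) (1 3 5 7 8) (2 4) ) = 10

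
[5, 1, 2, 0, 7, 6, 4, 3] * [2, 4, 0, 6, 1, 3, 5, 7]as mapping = [0→3, 1→4, 2→0, 3→2, 4→7, 5→5, 6→1, 7→6]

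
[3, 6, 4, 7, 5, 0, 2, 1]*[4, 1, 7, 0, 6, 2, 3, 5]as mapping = [0→0, 1→3, 2→6, 3→5, 4→2, 5→4, 6→7, 7→1]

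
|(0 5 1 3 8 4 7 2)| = 8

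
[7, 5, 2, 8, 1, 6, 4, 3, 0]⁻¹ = [8, 4, 2, 7, 6, 1, 5, 0, 3]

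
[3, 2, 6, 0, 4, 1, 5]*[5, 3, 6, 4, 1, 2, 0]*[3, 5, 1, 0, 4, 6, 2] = [4, 2, 3, 6, 5, 0, 1]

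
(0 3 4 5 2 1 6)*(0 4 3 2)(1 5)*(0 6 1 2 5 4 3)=(0 5 6 3)(2 4)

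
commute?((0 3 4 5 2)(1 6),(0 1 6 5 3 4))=no:(0 3 4 5 2)(1 6) * (0 1 6 5 3 4)=(0 4 3)(1 5 2),(0 1 6 5 3 4) * (0 3 4 5 2)(1 6)=(0 6 2)(3 5 4)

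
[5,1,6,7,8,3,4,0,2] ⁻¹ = [7,1,8,5,6,0,2,3,4] 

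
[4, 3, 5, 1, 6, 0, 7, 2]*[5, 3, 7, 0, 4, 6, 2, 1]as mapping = [0→4, 1→0, 2→6, 3→3, 4→2, 5→5, 6→1, 7→7]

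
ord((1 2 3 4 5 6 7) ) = 7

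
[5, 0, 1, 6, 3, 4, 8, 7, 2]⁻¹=[1, 2, 8, 4, 5, 0, 3, 7, 6]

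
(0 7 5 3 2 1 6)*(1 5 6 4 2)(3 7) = (0 3 1 4 2 5 7 6)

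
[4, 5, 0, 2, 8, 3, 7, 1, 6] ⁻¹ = [2, 7, 3, 5, 0, 1, 8, 6, 4] 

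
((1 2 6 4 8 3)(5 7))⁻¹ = (1 3 8 4 6 2)(5 7)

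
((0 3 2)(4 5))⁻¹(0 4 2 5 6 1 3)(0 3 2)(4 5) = (0 4 6 1 2 3 5)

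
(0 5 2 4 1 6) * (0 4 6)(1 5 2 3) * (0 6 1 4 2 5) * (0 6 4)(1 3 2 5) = (0 1 4 6 5 2 3)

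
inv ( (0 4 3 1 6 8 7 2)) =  (0 2 7 8 6 1 3 4)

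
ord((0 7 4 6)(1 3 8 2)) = 4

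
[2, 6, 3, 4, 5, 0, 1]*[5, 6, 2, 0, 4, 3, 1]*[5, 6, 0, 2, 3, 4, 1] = [0, 6, 5, 3, 2, 4, 1]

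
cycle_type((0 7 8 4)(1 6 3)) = 3.4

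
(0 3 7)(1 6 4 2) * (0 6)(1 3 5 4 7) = (0 5 4 2 3 1)(6 7)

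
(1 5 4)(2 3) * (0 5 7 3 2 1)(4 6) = (0 5 6 4)(1 7 3)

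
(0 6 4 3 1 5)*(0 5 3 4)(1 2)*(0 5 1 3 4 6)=(1 4 6 5)(2 3)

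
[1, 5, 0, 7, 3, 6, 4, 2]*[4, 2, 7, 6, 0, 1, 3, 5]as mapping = [0→2, 1→1, 2→4, 3→5, 4→6, 5→3, 6→0, 7→7]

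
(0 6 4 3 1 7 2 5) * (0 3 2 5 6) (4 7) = (1 4 2 6 7 5 3) 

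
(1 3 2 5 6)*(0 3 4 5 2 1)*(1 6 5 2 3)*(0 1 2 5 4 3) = (0 2)(1 3 6)(4 5)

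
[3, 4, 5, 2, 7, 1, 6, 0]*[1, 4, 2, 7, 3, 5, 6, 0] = [7, 3, 5, 2, 0, 4, 6, 1]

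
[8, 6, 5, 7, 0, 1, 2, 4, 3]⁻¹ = [4, 5, 6, 8, 7, 2, 1, 3, 0]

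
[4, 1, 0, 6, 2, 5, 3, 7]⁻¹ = [2, 1, 4, 6, 0, 5, 3, 7]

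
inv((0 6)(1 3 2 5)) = (0 6)(1 5 2 3)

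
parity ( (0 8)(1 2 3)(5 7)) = even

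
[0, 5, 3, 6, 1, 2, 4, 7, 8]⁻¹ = [0, 4, 5, 2, 6, 1, 3, 7, 8]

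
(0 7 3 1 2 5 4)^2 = (0 3 2 4 7 1 5)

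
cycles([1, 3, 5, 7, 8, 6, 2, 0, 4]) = (0 1 3 7)(2 5 6)(4 8)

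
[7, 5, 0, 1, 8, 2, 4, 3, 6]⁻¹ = [2, 3, 5, 7, 6, 1, 8, 0, 4]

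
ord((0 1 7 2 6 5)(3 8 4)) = 6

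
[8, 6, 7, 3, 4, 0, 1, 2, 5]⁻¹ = [5, 6, 7, 3, 4, 8, 1, 2, 0]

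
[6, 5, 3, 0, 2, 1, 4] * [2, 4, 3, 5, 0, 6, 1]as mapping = [0→1, 1→6, 2→5, 3→2, 4→3, 5→4, 6→0]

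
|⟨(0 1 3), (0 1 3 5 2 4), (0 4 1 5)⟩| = 720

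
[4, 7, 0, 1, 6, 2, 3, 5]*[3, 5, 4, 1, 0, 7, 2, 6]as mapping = [0→0, 1→6, 2→3, 3→5, 4→2, 5→4, 6→1, 7→7]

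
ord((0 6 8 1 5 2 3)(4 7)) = 14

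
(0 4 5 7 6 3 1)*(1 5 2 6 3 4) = (0 1) (2 6 4) (3 5 7) 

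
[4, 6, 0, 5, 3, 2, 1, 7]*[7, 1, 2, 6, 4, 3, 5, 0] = [4, 5, 7, 3, 6, 2, 1, 0]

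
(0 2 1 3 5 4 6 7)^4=(0 5)(1 6)(2 4)(3 7)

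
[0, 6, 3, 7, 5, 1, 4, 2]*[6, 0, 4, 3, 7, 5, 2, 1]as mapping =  [0→6, 1→2, 2→3, 3→1, 4→5, 5→0, 6→7, 7→4]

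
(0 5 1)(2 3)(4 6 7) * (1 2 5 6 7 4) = (0 6 4 7 1)(2 3 5)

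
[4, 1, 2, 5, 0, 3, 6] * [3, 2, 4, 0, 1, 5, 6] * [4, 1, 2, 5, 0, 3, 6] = [1, 2, 0, 3, 5, 4, 6]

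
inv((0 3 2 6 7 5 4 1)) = (0 1 4 5 7 6 2 3)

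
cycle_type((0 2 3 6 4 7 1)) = 7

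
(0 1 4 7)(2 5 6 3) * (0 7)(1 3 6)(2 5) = (0 3 5 1 4)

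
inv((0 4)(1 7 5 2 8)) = (0 4)(1 8 2 5 7)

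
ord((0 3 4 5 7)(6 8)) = 10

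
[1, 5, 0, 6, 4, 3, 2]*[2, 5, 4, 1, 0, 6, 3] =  [5, 6, 2, 3, 0, 1, 4] 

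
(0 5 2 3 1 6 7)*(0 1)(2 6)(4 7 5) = (0 4 7 1 2 3)(5 6)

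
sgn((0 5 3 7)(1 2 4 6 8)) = -1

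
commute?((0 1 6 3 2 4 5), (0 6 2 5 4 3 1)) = no:(0 1 6 3 2 4 5) * (0 6 2 5 4 3 1) = (1 2 3 5 6), (0 6 2 5 4 3 1) * (0 1 6 3 2 4 5) = (0 3 6 4 2)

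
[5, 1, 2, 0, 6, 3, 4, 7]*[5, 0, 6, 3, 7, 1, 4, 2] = [1, 0, 6, 5, 4, 3, 7, 2]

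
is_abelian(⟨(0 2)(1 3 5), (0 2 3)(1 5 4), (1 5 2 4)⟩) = no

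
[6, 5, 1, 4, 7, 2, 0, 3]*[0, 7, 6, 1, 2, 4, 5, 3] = [5, 4, 7, 2, 3, 6, 0, 1]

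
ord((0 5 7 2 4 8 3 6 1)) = 9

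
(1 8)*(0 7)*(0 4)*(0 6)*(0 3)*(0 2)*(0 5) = (0 7 4 6 3 2 5)(1 8)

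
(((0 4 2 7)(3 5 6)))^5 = (0 4 2 7)(3 6 5)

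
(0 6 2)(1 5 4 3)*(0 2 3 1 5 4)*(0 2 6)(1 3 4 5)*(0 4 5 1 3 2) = (0 4 2 6 5)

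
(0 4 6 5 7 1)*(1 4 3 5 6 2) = (0 3 5 7 4 2 1)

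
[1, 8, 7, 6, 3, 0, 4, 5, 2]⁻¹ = [5, 0, 8, 4, 6, 7, 3, 2, 1]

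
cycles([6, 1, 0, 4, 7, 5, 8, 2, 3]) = (0 6 8 3 4 7 2)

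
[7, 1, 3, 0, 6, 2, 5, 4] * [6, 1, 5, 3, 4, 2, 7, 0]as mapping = [0→0, 1→1, 2→3, 3→6, 4→7, 5→5, 6→2, 7→4]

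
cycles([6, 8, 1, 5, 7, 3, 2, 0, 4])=(0 6 2 1 8 4 7)(3 5)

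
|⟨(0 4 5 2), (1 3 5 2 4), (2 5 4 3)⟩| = 720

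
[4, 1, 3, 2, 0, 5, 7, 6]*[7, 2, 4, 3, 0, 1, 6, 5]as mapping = [0→0, 1→2, 2→3, 3→4, 4→7, 5→1, 6→5, 7→6]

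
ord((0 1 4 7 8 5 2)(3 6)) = 14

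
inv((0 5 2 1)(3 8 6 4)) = (0 1 2 5)(3 4 6 8)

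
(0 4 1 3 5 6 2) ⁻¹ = (0 2 6 5 3 1 4) 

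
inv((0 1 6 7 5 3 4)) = (0 4 3 5 7 6 1)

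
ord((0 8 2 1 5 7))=6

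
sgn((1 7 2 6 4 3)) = -1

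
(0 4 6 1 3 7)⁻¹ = (0 7 3 1 6 4)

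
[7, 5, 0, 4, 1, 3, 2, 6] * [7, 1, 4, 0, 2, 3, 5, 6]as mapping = [0→6, 1→3, 2→7, 3→2, 4→1, 5→0, 6→4, 7→5]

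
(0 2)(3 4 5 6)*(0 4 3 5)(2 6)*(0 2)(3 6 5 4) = (0 5)(2 3 6 4)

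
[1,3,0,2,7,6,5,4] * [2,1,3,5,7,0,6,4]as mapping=[0→1,1→5,2→2,3→3,4→4,5→6,6→0,7→7]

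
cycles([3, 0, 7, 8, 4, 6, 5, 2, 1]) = (0 3 8 1) (2 7) (5 6) 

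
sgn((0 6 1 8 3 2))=-1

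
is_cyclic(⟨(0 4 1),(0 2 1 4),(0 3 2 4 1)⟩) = no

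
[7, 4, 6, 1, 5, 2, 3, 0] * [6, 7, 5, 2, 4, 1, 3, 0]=[0, 4, 3, 7, 1, 5, 2, 6]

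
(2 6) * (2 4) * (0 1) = (0 1)(2 6 4)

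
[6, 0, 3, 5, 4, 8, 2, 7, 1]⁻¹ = [1, 8, 6, 2, 4, 3, 0, 7, 5]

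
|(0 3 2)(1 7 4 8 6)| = 15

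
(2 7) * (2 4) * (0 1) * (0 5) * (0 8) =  (0 1 5 8) (2 7 4) 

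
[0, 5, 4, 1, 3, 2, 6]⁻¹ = [0, 3, 5, 4, 2, 1, 6]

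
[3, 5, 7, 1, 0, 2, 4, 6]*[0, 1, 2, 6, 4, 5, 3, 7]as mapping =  [0→6, 1→5, 2→7, 3→1, 4→0, 5→2, 6→4, 7→3]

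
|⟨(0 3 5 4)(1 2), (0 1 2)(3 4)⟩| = 720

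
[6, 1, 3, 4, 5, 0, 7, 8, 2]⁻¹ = [5, 1, 8, 2, 3, 4, 0, 6, 7]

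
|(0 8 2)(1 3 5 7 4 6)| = 6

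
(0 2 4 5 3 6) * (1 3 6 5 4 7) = (0 2 7 1 3 5 6)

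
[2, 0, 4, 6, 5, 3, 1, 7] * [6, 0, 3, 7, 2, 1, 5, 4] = [3, 6, 2, 5, 1, 7, 0, 4]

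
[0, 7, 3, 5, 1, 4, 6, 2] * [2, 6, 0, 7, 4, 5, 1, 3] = [2, 3, 7, 5, 6, 4, 1, 0]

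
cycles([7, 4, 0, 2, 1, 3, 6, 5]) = (0 7 5 3 2)(1 4)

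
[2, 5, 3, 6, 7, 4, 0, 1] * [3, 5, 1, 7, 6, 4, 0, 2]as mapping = [0→1, 1→4, 2→7, 3→0, 4→2, 5→6, 6→3, 7→5]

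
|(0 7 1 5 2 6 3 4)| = 8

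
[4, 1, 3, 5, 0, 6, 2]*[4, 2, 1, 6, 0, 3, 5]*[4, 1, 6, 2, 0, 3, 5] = [4, 6, 5, 2, 0, 3, 1]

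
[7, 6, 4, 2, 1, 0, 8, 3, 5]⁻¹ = [5, 4, 3, 7, 2, 8, 1, 0, 6]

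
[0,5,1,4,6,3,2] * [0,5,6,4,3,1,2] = [0,1,5,3,2,4,6]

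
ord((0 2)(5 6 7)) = 6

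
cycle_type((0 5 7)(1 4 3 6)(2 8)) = 2.3.4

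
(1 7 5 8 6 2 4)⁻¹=(1 4 2 6 8 5 7)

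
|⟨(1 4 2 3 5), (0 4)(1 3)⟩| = 360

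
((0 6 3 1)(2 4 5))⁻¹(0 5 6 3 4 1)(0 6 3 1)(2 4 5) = (0 6 2 3 1 5)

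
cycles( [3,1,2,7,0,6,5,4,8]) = (0 3 7 4) (5 6) 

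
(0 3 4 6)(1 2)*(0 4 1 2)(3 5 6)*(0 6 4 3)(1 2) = (0 5 4)(1 6 3 2)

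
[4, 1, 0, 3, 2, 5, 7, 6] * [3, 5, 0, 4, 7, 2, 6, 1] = [7, 5, 3, 4, 0, 2, 1, 6]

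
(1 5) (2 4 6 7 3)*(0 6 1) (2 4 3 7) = (0 6 2 3 4 1 5) 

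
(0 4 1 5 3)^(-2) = (0 5 4 3 1)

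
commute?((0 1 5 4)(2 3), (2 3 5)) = no:(0 1 5 4)(2 3)*(2 3 5) = (0 1 2 5 4), (2 3 5)*(0 1 5 4)(2 3) = (0 1 5 3 4)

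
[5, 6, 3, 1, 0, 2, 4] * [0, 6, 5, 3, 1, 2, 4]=[2, 4, 3, 6, 0, 5, 1]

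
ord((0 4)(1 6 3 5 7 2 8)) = 14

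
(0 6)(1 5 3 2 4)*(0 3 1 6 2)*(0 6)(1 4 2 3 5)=(0 3 6 5 4)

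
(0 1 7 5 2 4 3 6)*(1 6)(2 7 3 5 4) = (0 6)(1 3)(4 5 7)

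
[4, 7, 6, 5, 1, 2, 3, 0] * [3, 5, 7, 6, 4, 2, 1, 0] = [4, 0, 1, 2, 5, 7, 6, 3]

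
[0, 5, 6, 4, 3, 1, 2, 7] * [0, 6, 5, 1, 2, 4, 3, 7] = [0, 4, 3, 2, 1, 6, 5, 7]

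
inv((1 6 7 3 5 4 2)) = (1 2 4 5 3 7 6)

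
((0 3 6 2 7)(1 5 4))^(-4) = (0 3 6 2 7)(1 4 5)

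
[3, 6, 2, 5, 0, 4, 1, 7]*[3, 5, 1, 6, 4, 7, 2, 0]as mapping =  [0→6, 1→2, 2→1, 3→7, 4→3, 5→4, 6→5, 7→0]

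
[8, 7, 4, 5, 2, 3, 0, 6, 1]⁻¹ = [6, 8, 4, 5, 2, 3, 7, 1, 0]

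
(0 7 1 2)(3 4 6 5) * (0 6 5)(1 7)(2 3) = (0 1 3 4 5 2 6)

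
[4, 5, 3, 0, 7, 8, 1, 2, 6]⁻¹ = [3, 6, 7, 2, 0, 1, 8, 4, 5]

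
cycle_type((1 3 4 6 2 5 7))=7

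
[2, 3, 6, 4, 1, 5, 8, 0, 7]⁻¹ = [7, 4, 0, 1, 3, 5, 2, 8, 6]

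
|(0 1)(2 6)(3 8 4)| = 6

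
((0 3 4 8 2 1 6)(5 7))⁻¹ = (0 6 1 2 8 4 3)(5 7)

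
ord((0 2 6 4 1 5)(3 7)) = 6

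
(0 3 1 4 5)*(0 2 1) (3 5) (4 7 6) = (0 5 2 1 7 6 4 3) 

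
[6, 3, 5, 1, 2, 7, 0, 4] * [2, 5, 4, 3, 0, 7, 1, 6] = [1, 3, 7, 5, 4, 6, 2, 0]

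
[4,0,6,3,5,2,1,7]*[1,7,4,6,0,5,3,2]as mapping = [0→0,1→1,2→3,3→6,4→5,5→4,6→7,7→2]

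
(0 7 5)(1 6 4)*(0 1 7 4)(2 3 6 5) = (0 4 7 2 3 6)(1 5)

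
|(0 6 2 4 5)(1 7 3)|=15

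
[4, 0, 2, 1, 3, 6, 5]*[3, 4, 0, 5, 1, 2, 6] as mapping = [0→1, 1→3, 2→0, 3→4, 4→5, 5→6, 6→2] 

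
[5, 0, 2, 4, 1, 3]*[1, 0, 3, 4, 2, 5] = [5, 1, 3, 2, 0, 4]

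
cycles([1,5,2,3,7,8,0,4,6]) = (0 1 5 8 6)(4 7)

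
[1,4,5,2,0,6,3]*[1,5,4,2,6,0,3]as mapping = [0→5,1→6,2→0,3→4,4→1,5→3,6→2]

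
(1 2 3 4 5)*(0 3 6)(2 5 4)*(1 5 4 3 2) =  (0 2 6)(1 4 3)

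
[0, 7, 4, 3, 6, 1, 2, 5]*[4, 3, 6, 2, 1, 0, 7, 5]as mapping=[0→4, 1→5, 2→1, 3→2, 4→7, 5→3, 6→6, 7→0]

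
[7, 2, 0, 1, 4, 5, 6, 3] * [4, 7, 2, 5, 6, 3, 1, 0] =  [0, 2, 4, 7, 6, 3, 1, 5]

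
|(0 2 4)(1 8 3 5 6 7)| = 6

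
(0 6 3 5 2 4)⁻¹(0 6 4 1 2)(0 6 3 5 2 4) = (0 1 4 6 3)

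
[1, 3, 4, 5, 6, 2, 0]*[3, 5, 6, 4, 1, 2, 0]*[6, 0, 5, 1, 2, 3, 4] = [3, 2, 0, 5, 6, 4, 1]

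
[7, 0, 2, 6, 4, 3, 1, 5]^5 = [1, 6, 2, 5, 4, 7, 3, 0]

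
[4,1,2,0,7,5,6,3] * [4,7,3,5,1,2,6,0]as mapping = [0→1,1→7,2→3,3→4,4→0,5→2,6→6,7→5]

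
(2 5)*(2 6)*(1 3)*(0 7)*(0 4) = (0 7 4)(1 3)(2 5 6)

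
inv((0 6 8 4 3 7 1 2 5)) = (0 5 2 1 7 3 4 8 6)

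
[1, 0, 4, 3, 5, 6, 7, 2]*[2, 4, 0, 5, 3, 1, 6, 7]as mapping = [0→4, 1→2, 2→3, 3→5, 4→1, 5→6, 6→7, 7→0]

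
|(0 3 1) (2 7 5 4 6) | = 15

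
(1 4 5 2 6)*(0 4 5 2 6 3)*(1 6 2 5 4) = (0 1 4 5 2 3) 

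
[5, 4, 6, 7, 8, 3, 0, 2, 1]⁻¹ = [6, 8, 7, 5, 1, 0, 2, 3, 4]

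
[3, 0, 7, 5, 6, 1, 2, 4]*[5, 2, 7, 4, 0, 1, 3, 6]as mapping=[0→4, 1→5, 2→6, 3→1, 4→3, 5→2, 6→7, 7→0]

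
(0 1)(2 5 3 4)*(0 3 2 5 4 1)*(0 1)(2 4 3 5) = (0 1 5 4 2 3)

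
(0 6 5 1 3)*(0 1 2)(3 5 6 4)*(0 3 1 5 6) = (0 4 1 6)(2 3 5)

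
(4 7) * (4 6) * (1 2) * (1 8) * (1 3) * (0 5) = (0 5)(1 2 8 3)(4 7 6)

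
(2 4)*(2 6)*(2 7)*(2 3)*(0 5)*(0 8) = (0 5 8)(2 4 6 7 3)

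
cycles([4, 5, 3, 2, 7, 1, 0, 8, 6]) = (0 4 7 8 6)(1 5)(2 3)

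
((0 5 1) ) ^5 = (0 1 5) 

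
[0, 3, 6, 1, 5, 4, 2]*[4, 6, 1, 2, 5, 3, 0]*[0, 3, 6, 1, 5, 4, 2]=[5, 6, 0, 2, 1, 4, 3] 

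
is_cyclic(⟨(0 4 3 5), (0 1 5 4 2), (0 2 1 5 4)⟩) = no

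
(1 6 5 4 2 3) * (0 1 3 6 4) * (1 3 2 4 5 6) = (0 3 2 1 5)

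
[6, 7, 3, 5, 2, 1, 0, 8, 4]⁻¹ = [6, 5, 4, 2, 8, 3, 0, 1, 7]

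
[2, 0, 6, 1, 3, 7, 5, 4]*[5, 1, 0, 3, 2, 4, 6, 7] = [0, 5, 6, 1, 3, 7, 4, 2]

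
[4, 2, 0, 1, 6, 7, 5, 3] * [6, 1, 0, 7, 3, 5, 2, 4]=[3, 0, 6, 1, 2, 4, 5, 7]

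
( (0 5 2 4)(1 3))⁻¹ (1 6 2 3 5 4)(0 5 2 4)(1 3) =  (0 3 6 4 1 2)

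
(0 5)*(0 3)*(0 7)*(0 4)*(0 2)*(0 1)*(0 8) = (0 5 3 7 4 2 1 8)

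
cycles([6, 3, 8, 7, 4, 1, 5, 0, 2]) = (0 6 5 1 3 7)(2 8)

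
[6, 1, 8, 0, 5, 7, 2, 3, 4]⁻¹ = [3, 1, 6, 7, 8, 4, 0, 5, 2]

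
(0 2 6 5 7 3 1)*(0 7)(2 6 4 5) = (0 6 2 4 5)(1 7 3)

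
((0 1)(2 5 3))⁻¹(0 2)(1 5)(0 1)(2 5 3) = (0 3)(1 5)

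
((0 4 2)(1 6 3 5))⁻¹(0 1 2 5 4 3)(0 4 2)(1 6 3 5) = (0 1 2 5 4 6)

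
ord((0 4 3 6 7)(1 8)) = 10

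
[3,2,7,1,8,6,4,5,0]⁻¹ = [8,3,1,0,6,7,5,2,4]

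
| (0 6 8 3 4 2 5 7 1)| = 9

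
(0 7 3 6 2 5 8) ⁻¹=(0 8 5 2 6 3 7) 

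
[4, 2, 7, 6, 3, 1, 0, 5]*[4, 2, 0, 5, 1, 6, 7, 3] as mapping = [0→1, 1→0, 2→3, 3→7, 4→5, 5→2, 6→4, 7→6] 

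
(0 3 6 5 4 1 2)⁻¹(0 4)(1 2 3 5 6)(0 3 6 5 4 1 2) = (0 6 4 5 2)(1 3)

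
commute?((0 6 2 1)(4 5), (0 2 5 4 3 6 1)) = no:(0 6 2 1)(4 5)*(0 2 5 4 3 6 1) = (0 1 2)(3 6 5), (0 2 5 4 3 6 1)*(0 6 2 1)(4 5) = (0 1 6)(2 4 3)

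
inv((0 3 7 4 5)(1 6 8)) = (0 5 4 7 3)(1 8 6)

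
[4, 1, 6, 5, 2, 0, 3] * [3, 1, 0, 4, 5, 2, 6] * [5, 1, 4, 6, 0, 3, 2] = [3, 1, 2, 4, 5, 6, 0]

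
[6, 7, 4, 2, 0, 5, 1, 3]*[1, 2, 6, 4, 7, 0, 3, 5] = [3, 5, 7, 6, 1, 0, 2, 4]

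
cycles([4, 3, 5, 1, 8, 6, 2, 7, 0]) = (0 4 8)(1 3)(2 5 6)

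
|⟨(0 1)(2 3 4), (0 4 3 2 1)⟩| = 120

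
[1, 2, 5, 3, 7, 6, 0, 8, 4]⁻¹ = [6, 0, 1, 3, 8, 2, 5, 4, 7]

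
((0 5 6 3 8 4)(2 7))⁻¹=(0 4 8 3 6 5)(2 7)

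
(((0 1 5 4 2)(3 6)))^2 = (0 5 2 1 4)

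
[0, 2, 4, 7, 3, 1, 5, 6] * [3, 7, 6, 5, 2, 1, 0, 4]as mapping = [0→3, 1→6, 2→2, 3→4, 4→5, 5→7, 6→1, 7→0]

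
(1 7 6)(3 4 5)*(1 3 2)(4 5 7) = (1 4 7 6 3 5 2)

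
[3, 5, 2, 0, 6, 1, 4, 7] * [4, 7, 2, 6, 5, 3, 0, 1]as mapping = [0→6, 1→3, 2→2, 3→4, 4→0, 5→7, 6→5, 7→1]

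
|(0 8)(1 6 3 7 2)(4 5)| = 10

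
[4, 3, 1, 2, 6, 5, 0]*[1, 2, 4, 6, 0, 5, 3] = [0, 6, 2, 4, 3, 5, 1]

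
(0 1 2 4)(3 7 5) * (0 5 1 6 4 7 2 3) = (0 6 4 5)(1 3 2 7)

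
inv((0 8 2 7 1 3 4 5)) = (0 5 4 3 1 7 2 8)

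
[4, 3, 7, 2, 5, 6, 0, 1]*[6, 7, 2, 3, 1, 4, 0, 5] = [1, 3, 5, 2, 4, 0, 6, 7]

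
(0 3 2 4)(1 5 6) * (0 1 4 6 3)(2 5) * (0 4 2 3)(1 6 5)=(0 4 6 2 5)(1 3)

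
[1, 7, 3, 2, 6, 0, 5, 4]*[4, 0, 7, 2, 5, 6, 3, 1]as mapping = [0→0, 1→1, 2→2, 3→7, 4→3, 5→4, 6→6, 7→5]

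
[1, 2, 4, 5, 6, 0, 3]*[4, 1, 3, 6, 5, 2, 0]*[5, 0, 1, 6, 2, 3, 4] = [0, 6, 3, 1, 5, 2, 4]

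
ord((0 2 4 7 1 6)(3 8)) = 6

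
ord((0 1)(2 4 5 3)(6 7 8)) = 12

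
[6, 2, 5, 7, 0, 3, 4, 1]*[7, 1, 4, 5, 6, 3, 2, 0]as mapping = [0→2, 1→4, 2→3, 3→0, 4→7, 5→5, 6→6, 7→1]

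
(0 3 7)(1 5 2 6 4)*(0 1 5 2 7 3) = (1 2 6 4 5 7)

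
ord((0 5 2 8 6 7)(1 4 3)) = 6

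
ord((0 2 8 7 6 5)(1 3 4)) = 6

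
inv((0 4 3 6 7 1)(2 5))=(0 1 7 6 3 4)(2 5)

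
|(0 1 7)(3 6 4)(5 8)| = 6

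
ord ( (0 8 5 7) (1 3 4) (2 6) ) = 12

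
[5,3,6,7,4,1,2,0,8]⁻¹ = [7,5,6,1,4,0,2,3,8]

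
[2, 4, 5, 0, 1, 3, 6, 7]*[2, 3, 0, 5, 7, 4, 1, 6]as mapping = [0→0, 1→7, 2→4, 3→2, 4→3, 5→5, 6→1, 7→6]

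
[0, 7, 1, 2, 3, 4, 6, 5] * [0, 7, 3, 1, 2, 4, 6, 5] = [0, 5, 7, 3, 1, 2, 6, 4]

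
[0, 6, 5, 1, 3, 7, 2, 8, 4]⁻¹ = [0, 3, 6, 4, 8, 2, 1, 5, 7]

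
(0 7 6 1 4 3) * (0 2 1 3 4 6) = (0 7)(1 6 3 2)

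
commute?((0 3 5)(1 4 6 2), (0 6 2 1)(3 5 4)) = no:(0 3 5)(1 4 6 2)*(0 6 2 1)(3 5 4) = (0 5 6 1 3 4 2), (0 6 2 1)(3 5 4)*(0 3 5)(1 4 6 2) = (0 2 4 5 6 1 3)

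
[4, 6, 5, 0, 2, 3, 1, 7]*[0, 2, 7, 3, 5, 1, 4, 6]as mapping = [0→5, 1→4, 2→1, 3→0, 4→7, 5→3, 6→2, 7→6]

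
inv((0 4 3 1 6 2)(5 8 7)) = (0 2 6 1 3 4)(5 7 8)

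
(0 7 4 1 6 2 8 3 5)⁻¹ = (0 5 3 8 2 6 1 4 7)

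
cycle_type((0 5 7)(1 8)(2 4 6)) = 2.3^2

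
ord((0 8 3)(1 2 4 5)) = 12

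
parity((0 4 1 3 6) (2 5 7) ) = even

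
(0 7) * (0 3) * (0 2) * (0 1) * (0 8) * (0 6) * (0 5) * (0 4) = (0 7 3 2 1 8 6 5 4)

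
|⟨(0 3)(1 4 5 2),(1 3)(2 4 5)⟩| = 720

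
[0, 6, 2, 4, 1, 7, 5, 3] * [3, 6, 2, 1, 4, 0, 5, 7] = [3, 5, 2, 4, 6, 7, 0, 1]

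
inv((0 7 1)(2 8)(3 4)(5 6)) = (0 1 7)(2 8)(3 4)(5 6)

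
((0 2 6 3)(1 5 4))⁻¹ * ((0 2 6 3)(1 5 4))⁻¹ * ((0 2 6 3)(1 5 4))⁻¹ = (0 2 6 3)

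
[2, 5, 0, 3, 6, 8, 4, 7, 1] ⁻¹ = [2, 8, 0, 3, 6, 1, 4, 7, 5] 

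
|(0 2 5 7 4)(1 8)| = 10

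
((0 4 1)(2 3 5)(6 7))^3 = (6 7)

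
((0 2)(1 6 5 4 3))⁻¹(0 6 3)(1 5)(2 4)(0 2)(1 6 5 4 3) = (0 3)(1 2 5)(4 6)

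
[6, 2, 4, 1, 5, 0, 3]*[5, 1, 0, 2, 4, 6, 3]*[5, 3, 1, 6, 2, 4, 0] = [6, 5, 2, 3, 0, 4, 1]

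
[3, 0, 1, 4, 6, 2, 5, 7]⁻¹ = [1, 2, 5, 0, 3, 6, 4, 7]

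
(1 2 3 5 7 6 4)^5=(1 6 5 2 4 7 3)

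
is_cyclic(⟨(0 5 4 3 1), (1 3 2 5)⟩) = no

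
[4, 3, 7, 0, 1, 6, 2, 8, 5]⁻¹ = [3, 4, 6, 1, 0, 8, 5, 2, 7]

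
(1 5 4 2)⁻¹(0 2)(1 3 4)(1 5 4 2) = (0 1)(2 5 3)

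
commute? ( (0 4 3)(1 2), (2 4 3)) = no: (0 4 3)(1 2)*(2 4 3) = (0 3)(1 4 2), (2 4 3)*(0 4 3)(1 2) = (0 4)(1 2 3)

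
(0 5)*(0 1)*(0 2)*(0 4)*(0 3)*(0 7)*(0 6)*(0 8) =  (0 5 1 2 4 3 7 6 8)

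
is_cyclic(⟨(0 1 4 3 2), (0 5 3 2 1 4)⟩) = no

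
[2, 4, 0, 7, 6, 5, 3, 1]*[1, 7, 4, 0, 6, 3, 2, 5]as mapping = [0→4, 1→6, 2→1, 3→5, 4→2, 5→3, 6→0, 7→7]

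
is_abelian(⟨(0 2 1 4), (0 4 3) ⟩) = no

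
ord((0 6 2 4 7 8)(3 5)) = 6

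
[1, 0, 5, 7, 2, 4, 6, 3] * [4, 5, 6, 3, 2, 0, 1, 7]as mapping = [0→5, 1→4, 2→0, 3→7, 4→6, 5→2, 6→1, 7→3]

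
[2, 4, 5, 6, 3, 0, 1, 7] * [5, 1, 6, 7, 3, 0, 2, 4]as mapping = [0→6, 1→3, 2→0, 3→2, 4→7, 5→5, 6→1, 7→4]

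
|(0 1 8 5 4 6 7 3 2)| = 9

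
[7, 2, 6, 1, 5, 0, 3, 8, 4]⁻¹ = [5, 3, 1, 6, 8, 4, 2, 0, 7]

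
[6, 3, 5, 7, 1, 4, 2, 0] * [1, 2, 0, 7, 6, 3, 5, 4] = [5, 7, 3, 4, 2, 6, 0, 1]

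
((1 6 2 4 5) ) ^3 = (1 4 6 5 2) 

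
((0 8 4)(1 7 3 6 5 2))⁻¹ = (0 4 8)(1 2 5 6 3 7)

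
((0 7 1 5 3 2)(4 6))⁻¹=(0 2 3 5 1 7)(4 6)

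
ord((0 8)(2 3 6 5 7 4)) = 6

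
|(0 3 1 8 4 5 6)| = 7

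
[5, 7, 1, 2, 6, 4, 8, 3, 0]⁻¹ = [8, 2, 3, 7, 5, 0, 4, 1, 6]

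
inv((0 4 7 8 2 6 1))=(0 1 6 2 8 7 4)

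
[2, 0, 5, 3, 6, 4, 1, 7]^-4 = [5, 2, 4, 3, 1, 6, 0, 7]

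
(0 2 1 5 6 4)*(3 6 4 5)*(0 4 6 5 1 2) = (1 3 5 6)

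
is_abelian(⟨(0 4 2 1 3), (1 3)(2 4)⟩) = no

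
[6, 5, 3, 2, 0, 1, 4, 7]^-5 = [6, 5, 3, 2, 0, 1, 4, 7]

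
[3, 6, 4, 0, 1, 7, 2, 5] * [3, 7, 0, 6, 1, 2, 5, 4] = [6, 5, 1, 3, 7, 4, 0, 2]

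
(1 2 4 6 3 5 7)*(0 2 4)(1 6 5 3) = (0 2)(1 4 5 7 6)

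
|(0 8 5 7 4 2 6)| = 7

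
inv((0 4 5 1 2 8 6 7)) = (0 7 6 8 2 1 5 4)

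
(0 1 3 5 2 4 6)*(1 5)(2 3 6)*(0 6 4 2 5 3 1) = (0 3)(1 4 5)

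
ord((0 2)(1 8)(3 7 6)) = 6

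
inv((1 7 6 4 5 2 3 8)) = (1 8 3 2 5 4 6 7)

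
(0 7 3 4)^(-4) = ()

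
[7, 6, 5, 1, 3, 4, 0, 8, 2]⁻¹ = [6, 3, 8, 4, 5, 2, 1, 0, 7]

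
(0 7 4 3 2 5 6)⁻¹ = (0 6 5 2 3 4 7)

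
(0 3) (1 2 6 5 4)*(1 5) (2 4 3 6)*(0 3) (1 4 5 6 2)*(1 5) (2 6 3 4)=(0 6 2 5) (3 4) 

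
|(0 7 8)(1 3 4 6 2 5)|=6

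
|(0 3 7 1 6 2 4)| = 7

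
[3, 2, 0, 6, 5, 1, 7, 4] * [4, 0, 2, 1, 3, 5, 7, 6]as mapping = [0→1, 1→2, 2→4, 3→7, 4→5, 5→0, 6→6, 7→3]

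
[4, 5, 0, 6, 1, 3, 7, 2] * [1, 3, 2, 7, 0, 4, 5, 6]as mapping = [0→0, 1→4, 2→1, 3→5, 4→3, 5→7, 6→6, 7→2]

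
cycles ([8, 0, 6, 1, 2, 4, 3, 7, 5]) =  (0 8 5 4 2 6 3 1)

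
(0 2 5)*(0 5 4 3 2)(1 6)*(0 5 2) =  (0 5 2 4 3)(1 6)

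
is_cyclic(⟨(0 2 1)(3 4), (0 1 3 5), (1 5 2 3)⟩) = no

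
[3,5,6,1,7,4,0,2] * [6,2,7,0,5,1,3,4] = [0,1,3,2,4,5,6,7]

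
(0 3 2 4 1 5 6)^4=(0 1 3 5 2 6 4)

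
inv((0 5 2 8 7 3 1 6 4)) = (0 4 6 1 3 7 8 2 5)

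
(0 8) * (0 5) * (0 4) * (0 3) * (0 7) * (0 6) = (0 8 5 4 3 7 6)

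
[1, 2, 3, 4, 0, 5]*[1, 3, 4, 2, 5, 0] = [3, 4, 2, 5, 1, 0]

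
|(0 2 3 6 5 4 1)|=7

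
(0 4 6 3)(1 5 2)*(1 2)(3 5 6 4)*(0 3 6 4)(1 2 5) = (0 6 1 4)(2 5)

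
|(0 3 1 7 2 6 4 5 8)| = 9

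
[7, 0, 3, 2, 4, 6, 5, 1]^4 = [7, 0, 2, 3, 4, 5, 6, 1]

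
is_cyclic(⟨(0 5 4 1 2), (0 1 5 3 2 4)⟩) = no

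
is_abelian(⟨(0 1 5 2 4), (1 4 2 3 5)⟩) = no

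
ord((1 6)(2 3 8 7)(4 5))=4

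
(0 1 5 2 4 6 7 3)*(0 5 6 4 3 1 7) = (0 7 1 6)(2 3 5)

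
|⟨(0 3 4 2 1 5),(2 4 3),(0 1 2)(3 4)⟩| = 720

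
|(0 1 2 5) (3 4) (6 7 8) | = 12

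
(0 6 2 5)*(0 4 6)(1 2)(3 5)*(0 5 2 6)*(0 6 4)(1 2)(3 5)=(0 3 1 4 6 2 5)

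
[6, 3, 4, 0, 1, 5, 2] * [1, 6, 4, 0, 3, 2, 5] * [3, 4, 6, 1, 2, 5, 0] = [5, 3, 1, 4, 0, 6, 2]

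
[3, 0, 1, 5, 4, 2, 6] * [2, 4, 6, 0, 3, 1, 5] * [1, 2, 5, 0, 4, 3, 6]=[1, 5, 4, 2, 0, 6, 3]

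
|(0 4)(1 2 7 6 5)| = 10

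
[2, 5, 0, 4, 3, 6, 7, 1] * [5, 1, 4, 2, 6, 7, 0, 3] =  [4, 7, 5, 6, 2, 0, 3, 1]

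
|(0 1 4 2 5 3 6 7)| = 8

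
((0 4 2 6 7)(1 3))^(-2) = (0 6 4 7 2)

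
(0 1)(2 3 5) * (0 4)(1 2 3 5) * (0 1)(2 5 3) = (0 5 2 3)(1 4)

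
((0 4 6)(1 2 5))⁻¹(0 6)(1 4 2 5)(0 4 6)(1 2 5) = (0 4)(1 2 6 5)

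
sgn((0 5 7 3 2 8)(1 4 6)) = -1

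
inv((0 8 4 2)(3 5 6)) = (0 2 4 8)(3 6 5)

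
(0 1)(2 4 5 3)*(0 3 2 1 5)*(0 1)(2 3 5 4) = (0 4 1 5 3)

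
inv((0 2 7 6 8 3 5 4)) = (0 4 5 3 8 6 7 2)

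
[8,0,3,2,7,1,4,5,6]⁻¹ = [1,5,3,2,6,7,8,4,0]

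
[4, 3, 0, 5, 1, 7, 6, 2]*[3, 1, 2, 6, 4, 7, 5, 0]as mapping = [0→4, 1→6, 2→3, 3→7, 4→1, 5→0, 6→5, 7→2]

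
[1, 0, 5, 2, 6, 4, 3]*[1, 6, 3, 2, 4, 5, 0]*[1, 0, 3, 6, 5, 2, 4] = [4, 0, 2, 6, 1, 5, 3]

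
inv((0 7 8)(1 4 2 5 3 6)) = (0 8 7)(1 6 3 5 2 4)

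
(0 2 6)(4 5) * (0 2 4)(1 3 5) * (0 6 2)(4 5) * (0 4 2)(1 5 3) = (0 3 2)(4 5 6)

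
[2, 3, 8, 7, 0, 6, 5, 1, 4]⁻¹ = [4, 7, 0, 1, 8, 6, 5, 3, 2]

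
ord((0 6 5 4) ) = 4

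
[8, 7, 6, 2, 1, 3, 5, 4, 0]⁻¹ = [8, 4, 3, 5, 7, 6, 2, 1, 0]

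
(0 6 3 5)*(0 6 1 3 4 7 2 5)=(0 1 3)(2 5 6 4 7)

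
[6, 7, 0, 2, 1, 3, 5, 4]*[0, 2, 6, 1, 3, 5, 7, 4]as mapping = [0→7, 1→4, 2→0, 3→6, 4→2, 5→1, 6→5, 7→3]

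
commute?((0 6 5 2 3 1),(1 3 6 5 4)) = no:(0 6 5 2 3 1)*(1 3 6 5 4) = (0 5 2 6 4 1),(1 3 6 5 4)*(0 6 5 2 3 1) = (0 6 2 3 5 4)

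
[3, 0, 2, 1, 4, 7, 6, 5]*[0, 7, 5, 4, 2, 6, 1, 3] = [4, 0, 5, 7, 2, 3, 1, 6]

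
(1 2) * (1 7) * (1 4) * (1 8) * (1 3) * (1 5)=(1 2 7 4 8 3 5)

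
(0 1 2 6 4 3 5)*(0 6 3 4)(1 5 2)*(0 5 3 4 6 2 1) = (0 3 1)(2 4 6 5)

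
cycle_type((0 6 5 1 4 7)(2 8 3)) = 3.6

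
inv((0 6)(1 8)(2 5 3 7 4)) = (0 6)(1 8)(2 4 7 3 5)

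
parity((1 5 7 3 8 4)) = odd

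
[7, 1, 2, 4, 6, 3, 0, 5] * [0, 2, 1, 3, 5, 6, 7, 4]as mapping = [0→4, 1→2, 2→1, 3→5, 4→7, 5→3, 6→0, 7→6]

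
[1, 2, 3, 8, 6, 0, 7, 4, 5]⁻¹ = [5, 0, 1, 2, 7, 8, 4, 6, 3]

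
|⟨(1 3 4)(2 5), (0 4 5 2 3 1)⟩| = 720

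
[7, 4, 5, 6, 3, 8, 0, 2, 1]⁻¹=[6, 8, 7, 4, 1, 2, 3, 0, 5]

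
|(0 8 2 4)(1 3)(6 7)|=4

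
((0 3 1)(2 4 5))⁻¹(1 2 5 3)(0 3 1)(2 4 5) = (0 4 2 1)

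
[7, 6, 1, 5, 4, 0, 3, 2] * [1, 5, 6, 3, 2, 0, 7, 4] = [4, 7, 5, 0, 2, 1, 3, 6]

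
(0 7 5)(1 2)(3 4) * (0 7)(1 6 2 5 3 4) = (1 5 7 3)(2 6)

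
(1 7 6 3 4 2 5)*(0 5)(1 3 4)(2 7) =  (0 5 3 1 2)(4 7 6)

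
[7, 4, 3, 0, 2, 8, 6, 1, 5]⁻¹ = [3, 7, 4, 2, 1, 8, 6, 0, 5]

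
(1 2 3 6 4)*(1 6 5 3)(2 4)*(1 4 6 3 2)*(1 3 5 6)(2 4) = (3 6)(4 5)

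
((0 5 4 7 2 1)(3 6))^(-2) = (0 2 4)(1 7 5)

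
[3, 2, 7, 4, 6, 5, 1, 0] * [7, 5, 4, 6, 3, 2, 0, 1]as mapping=[0→6, 1→4, 2→1, 3→3, 4→0, 5→2, 6→5, 7→7]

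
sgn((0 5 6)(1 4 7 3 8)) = 1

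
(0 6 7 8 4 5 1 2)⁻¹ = (0 2 1 5 4 8 7 6)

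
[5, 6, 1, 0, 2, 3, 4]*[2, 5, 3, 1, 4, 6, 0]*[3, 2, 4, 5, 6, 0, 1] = [1, 3, 0, 4, 5, 2, 6]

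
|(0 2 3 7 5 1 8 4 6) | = 9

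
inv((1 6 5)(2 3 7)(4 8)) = (1 5 6)(2 7 3)(4 8)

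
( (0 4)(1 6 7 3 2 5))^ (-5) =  (0 4)(1 6 7 3 2 5)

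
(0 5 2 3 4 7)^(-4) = (0 2 4)(3 7 5)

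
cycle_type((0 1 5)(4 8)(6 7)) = 2^2.3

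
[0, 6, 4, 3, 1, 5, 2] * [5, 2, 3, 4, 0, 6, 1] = [5, 1, 0, 4, 2, 6, 3]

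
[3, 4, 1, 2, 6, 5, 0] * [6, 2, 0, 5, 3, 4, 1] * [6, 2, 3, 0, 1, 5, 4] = [5, 0, 3, 6, 2, 1, 4]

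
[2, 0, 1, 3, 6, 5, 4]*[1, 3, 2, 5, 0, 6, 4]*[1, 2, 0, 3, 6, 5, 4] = [0, 2, 3, 5, 6, 4, 1]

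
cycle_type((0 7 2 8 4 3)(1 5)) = 2.6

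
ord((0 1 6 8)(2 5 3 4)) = 4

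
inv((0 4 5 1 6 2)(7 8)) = (0 2 6 1 5 4)(7 8)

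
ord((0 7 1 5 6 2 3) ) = 7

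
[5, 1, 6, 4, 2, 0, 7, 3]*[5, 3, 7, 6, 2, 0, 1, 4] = [0, 3, 1, 2, 7, 5, 4, 6]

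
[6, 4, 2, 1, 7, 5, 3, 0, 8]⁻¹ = [7, 3, 2, 6, 1, 5, 0, 4, 8]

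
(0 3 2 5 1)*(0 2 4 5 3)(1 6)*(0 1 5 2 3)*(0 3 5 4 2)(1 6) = (0 6 4)(1 5)(2 3)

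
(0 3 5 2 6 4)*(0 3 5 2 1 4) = (0 5 1 4 3 2 6)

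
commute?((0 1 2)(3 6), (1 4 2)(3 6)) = no:(0 1 2)(3 6) * (1 4 2)(3 6) = (0 4 2), (1 4 2)(3 6) * (0 1 2)(3 6) = (0 1 4)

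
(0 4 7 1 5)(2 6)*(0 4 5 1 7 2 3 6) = (0 5 4 2)(3 6)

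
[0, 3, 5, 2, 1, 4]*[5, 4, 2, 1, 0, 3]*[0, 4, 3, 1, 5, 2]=[2, 4, 1, 3, 5, 0]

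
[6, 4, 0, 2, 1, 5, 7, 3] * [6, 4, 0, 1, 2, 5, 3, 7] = [3, 2, 6, 0, 4, 5, 7, 1]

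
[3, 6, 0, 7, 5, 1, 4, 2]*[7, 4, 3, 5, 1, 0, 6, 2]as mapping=[0→5, 1→6, 2→7, 3→2, 4→0, 5→4, 6→1, 7→3]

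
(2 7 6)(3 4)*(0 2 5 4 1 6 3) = (0 2 7 3 1 6 5 4)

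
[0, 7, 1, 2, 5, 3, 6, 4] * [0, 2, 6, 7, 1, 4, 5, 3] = [0, 3, 2, 6, 4, 7, 5, 1]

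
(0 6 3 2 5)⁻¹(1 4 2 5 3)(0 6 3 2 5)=(0 2 1 4 5)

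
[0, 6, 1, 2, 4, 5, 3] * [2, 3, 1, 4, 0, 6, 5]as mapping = [0→2, 1→5, 2→3, 3→1, 4→0, 5→6, 6→4]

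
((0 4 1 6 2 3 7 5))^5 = (0 3 1 5 2 4 7 6)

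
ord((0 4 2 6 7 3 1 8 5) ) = 9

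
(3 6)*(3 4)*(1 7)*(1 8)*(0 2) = (0 2)(1 7 8)(3 6 4)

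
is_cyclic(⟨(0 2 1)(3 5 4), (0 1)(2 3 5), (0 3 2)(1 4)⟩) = no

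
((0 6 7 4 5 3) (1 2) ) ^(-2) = (0 5 7) (3 4 6) 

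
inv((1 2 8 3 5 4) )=(1 4 5 3 8 2) 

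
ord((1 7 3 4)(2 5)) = 4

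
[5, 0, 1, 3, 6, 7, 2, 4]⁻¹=[1, 2, 6, 3, 7, 0, 4, 5]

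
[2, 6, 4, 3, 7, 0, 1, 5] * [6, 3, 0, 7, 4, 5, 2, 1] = [0, 2, 4, 7, 1, 6, 3, 5]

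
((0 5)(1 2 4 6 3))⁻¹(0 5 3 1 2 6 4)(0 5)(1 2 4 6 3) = (0 1 2 4 3 6 5)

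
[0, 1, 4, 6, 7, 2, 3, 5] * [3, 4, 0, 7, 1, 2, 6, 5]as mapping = [0→3, 1→4, 2→1, 3→6, 4→5, 5→0, 6→7, 7→2]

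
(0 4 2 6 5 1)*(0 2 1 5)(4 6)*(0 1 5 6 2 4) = (0 2)(1 4 5 6)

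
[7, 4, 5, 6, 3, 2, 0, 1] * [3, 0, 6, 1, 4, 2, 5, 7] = [7, 4, 2, 5, 1, 6, 3, 0]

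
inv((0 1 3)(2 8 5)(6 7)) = (0 3 1)(2 5 8)(6 7)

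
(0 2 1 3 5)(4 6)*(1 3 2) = (0 1 2 3 5)(4 6)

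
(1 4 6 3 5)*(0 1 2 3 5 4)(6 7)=(0 1)(2 3 4 7 6 5)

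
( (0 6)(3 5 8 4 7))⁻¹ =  (0 6)(3 7 4 8 5)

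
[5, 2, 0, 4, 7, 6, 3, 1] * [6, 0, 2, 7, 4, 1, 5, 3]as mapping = [0→1, 1→2, 2→6, 3→4, 4→3, 5→5, 6→7, 7→0]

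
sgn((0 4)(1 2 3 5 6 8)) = 1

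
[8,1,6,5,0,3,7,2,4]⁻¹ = [4,1,7,5,8,3,2,6,0]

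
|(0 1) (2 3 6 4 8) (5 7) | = 10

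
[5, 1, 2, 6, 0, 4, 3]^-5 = [5, 1, 2, 6, 0, 4, 3]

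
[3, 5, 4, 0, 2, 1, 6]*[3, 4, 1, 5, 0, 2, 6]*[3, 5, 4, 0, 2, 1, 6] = [1, 4, 3, 0, 5, 2, 6]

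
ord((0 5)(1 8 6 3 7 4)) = 6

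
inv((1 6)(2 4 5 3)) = (1 6)(2 3 5 4)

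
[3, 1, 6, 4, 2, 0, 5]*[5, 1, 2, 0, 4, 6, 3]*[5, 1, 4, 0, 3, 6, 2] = [5, 1, 0, 3, 4, 6, 2]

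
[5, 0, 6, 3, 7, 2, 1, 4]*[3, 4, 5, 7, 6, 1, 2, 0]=[1, 3, 2, 7, 0, 5, 4, 6]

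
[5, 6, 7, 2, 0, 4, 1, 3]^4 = [5, 1, 7, 2, 0, 4, 6, 3]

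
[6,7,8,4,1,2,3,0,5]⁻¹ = [7,4,5,6,3,8,0,1,2]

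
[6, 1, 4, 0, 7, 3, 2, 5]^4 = [7, 1, 3, 4, 0, 2, 5, 6]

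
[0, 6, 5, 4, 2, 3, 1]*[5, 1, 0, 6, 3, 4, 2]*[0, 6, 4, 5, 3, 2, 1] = [2, 4, 3, 5, 0, 1, 6]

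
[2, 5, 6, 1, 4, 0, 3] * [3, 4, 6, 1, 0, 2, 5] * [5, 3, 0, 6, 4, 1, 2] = [2, 0, 1, 4, 5, 6, 3]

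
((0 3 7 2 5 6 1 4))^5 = (0 6 7 4 5 3 1 2)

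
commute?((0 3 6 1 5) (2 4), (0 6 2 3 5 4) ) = no:(0 3 6 1 5) (2 4) * (0 6 2 3 5 4) = (0 5 6 1 4 3 2), (0 6 2 3 5 4) * (0 3 6 1 5) (2 4) = (0 1 5 2 6 4 3) 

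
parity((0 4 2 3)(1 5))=even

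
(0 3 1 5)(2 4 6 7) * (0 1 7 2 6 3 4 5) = (0 4 3 7 6 2 5 1)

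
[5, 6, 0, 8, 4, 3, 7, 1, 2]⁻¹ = [2, 7, 8, 5, 4, 0, 1, 6, 3]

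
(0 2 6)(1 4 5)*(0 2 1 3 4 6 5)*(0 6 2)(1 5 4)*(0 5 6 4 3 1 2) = (0 6 5 1)(2 3)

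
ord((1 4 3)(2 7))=6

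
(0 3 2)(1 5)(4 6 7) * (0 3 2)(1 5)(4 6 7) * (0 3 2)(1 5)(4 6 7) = (1 5)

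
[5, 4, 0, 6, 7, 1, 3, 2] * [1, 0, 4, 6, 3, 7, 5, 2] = [7, 3, 1, 5, 2, 0, 6, 4]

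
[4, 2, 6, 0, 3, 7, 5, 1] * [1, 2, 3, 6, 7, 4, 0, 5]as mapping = [0→7, 1→3, 2→0, 3→1, 4→6, 5→5, 6→4, 7→2]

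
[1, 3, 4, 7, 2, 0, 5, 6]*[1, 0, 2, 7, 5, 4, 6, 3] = [0, 7, 5, 3, 2, 1, 4, 6]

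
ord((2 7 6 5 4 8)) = 6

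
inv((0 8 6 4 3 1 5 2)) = (0 2 5 1 3 4 6 8)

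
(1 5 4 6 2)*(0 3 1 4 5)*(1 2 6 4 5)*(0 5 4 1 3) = (1 5 3 2 4)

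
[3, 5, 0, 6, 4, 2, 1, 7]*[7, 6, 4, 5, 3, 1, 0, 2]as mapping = [0→5, 1→1, 2→7, 3→0, 4→3, 5→4, 6→6, 7→2]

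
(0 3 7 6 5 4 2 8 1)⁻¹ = (0 1 8 2 4 5 6 7 3)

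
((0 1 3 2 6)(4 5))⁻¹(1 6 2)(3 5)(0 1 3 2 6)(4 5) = (0 6 3)(2 4)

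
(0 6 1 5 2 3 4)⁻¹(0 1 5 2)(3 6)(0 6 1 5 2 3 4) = (1 4)(2 3 6 5)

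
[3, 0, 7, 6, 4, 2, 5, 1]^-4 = [5, 6, 0, 2, 4, 1, 7, 3]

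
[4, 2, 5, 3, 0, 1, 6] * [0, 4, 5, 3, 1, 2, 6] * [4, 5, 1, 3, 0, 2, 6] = [5, 2, 1, 3, 4, 0, 6]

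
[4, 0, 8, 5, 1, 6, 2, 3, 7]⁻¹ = [1, 4, 6, 7, 0, 3, 5, 8, 2]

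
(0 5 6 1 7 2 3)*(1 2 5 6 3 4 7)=(0 6 2 4 7 5 3)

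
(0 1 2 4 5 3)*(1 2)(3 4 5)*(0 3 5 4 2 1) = (0 1)(2 4 5)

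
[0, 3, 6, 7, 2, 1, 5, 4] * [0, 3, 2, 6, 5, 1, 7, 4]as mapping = [0→0, 1→6, 2→7, 3→4, 4→2, 5→3, 6→1, 7→5]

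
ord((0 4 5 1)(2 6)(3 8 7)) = 12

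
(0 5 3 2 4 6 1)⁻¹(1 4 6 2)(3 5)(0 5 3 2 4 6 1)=(0 6 1 4)(2 3)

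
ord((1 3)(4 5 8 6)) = 4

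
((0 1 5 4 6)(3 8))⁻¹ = (0 6 4 5 1)(3 8)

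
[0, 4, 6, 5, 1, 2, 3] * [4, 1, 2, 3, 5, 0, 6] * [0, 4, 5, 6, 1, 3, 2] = [1, 3, 2, 0, 4, 5, 6]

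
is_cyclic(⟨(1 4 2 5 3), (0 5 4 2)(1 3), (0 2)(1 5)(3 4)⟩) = no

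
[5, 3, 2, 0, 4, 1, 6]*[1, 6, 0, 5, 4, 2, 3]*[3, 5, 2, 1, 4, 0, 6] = [2, 0, 3, 5, 4, 6, 1]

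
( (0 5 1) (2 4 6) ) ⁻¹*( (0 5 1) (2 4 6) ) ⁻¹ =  (0 5 1) (2 4 6) 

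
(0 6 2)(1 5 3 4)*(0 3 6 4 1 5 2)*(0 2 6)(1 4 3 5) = (0 3 4 1 6 2 5)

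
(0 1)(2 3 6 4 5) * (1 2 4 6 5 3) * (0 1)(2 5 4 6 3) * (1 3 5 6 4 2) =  (0 6 5 4 1 3 2)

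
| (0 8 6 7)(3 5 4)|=12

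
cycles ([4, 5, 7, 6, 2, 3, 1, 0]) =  (0 4 2 7) (1 5 3 6) 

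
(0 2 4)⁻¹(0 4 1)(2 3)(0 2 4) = (0 1 2)(3 4)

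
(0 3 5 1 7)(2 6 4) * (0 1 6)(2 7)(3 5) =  (0 5 6 4 7 1 2)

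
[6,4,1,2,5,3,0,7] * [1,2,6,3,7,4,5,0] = [5,7,2,6,4,3,1,0]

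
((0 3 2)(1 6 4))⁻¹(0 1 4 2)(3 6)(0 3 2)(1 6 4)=(0 3 6 1)(2 4)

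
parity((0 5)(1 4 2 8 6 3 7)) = odd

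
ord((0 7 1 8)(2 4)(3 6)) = 4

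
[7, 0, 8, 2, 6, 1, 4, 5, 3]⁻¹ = [1, 5, 3, 8, 6, 7, 4, 0, 2]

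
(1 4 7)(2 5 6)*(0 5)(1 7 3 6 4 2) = (0 5 4 3 6 1 2)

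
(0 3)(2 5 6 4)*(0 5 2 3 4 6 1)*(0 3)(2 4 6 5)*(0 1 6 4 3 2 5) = (0 4 1 2 3 5 6)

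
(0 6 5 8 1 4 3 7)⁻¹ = (0 7 3 4 1 8 5 6)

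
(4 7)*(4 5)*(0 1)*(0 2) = (0 1 2)(4 7 5)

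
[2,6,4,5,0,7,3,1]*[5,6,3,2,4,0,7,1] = [3,7,4,0,5,1,2,6]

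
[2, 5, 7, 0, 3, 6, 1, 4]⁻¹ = [3, 6, 0, 4, 7, 1, 5, 2]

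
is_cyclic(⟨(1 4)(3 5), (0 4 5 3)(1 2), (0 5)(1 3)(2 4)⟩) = no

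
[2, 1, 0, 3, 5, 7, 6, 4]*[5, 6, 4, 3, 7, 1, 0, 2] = [4, 6, 5, 3, 1, 2, 0, 7]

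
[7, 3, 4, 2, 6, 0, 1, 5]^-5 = [7, 1, 2, 3, 4, 0, 6, 5]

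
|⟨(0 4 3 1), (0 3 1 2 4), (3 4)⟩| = 120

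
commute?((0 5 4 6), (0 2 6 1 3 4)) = no:(0 5 4 6) * (0 2 6 1 3 4) = (0 5)(1 3 4)(2 6), (0 2 6 1 3 4) * (0 5 4 6) = (0 2)(1 3 6)(4 5)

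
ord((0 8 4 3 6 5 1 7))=8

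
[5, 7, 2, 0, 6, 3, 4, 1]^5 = [3, 7, 2, 5, 6, 0, 4, 1]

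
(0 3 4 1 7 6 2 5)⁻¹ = (0 5 2 6 7 1 4 3)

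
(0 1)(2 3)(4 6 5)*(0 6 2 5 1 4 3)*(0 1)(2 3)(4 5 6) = (0 5 2 1 4 3 6)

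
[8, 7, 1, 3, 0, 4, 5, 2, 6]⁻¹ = [4, 2, 7, 3, 5, 6, 8, 1, 0]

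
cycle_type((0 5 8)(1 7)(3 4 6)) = 2.3^2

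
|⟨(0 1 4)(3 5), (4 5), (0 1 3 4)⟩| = 120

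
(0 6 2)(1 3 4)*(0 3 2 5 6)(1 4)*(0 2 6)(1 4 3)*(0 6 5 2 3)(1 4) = (0 3 1 5 6 2 4)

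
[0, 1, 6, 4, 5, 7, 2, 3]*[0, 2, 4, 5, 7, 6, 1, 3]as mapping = [0→0, 1→2, 2→1, 3→7, 4→6, 5→3, 6→4, 7→5]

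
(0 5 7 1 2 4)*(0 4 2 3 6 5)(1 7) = (1 3 6 5)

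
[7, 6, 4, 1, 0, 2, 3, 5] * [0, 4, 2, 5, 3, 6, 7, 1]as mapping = [0→1, 1→7, 2→3, 3→4, 4→0, 5→2, 6→5, 7→6]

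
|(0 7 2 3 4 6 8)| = 7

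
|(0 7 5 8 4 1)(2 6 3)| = 6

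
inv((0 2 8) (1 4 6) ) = (0 8 2) (1 6 4) 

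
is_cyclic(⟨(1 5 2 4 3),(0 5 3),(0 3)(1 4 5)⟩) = no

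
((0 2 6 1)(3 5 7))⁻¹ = (0 1 6 2)(3 7 5)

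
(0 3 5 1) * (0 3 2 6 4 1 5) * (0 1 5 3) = (0 2 6 4 5 3 1)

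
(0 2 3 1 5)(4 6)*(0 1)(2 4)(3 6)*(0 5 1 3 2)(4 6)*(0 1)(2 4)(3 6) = (0 3 5 6 1)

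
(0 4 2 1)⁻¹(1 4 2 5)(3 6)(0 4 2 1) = (0 2 1 5)(3 6)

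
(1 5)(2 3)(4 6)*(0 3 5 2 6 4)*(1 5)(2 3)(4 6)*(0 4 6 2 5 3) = (0 5 3 6 4 2 1)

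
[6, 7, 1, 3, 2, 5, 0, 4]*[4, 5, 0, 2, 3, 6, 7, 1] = [7, 1, 5, 2, 0, 6, 4, 3] 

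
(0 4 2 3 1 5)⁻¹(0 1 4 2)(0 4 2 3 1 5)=(2 3 4 5)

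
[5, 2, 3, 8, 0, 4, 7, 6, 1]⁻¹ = [4, 8, 1, 2, 5, 0, 7, 6, 3]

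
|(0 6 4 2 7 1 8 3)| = 8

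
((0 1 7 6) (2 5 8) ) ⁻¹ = (0 6 7 1) (2 8 5) 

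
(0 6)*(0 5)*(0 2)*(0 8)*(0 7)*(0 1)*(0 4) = (0 6 5 2 8 7 1 4) 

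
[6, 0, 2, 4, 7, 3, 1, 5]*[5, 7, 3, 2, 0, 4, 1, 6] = [1, 5, 3, 0, 6, 2, 7, 4] 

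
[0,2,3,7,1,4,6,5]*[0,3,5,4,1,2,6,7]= [0,5,4,7,3,1,6,2]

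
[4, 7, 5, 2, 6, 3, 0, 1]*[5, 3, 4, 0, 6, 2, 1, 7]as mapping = [0→6, 1→7, 2→2, 3→4, 4→1, 5→0, 6→5, 7→3]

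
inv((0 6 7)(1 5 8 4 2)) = (0 7 6)(1 2 4 8 5)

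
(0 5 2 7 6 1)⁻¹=(0 1 6 7 2 5)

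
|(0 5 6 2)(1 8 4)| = 12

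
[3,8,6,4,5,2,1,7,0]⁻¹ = [8,6,5,0,3,4,2,7,1]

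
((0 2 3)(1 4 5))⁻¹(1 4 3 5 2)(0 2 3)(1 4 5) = (0 1 3 4 5)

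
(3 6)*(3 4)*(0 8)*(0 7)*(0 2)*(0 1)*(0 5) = (0 8 7 2 1 5)(3 6 4)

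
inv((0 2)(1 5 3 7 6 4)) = (0 2)(1 4 6 7 3 5)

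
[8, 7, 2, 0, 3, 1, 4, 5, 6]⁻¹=[3, 5, 2, 4, 6, 7, 8, 1, 0]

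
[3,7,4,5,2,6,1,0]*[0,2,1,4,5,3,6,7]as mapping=[0→4,1→7,2→5,3→3,4→1,5→6,6→2,7→0]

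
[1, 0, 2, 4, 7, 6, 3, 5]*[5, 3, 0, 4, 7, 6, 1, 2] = [3, 5, 0, 7, 2, 1, 4, 6]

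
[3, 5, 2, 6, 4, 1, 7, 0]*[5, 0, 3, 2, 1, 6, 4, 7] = [2, 6, 3, 4, 1, 0, 7, 5]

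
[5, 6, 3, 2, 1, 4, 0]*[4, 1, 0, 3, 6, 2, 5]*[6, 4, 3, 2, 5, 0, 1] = [3, 0, 2, 6, 4, 1, 5]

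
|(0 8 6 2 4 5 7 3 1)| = 9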